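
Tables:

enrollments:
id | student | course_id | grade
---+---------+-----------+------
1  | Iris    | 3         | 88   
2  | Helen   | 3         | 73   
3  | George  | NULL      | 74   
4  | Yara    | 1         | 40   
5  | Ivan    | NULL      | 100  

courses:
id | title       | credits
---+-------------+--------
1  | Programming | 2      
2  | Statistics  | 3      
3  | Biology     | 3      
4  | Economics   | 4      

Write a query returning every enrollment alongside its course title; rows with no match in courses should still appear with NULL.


LEFT JOIN keeps every row from enrollments (the left table); where course_id has no match in courses, the course columns become NULL. Walk through each enrollment:
  - enrollment 1 (Iris): course_id=3 -> matches Biology
  - enrollment 2 (Helen): course_id=3 -> matches Biology
  - enrollment 3 (George): course_id=NULL, no match -> kept with NULL
  - enrollment 4 (Yara): course_id=1 -> matches Programming
  - enrollment 5 (Ivan): course_id=NULL, no match -> kept with NULL
All 5 rows appear; 2 have NULL course.

SQL:
SELECT a.student, b.title AS course
FROM enrollments a
LEFT JOIN courses b ON a.course_id = b.id

Result:
student | course     
--------+------------
Iris    | Biology    
Helen   | Biology    
George  | NULL       
Yara    | Programming
Ivan    | NULL       


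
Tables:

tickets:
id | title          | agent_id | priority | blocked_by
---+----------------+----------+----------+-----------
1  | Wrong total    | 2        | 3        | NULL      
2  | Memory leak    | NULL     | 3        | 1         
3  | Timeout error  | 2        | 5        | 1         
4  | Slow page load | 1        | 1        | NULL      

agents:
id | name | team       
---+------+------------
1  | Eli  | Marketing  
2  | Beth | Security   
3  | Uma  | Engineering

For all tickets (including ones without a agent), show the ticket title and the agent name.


LEFT JOIN keeps every row from tickets (the left table); where agent_id has no match in agents, the agent columns become NULL. Walk through each ticket:
  - ticket 1 (Wrong total): agent_id=2 -> matches Beth
  - ticket 2 (Memory leak): agent_id=NULL, no match -> kept with NULL
  - ticket 3 (Timeout error): agent_id=2 -> matches Beth
  - ticket 4 (Slow page load): agent_id=1 -> matches Eli
All 4 rows appear; 1 has NULL agent.

SQL:
SELECT a.title, b.name AS agent
FROM tickets a
LEFT JOIN agents b ON a.agent_id = b.id

Result:
title          | agent
---------------+------
Wrong total    | Beth 
Memory leak    | NULL 
Timeout error  | Beth 
Slow page load | Eli  


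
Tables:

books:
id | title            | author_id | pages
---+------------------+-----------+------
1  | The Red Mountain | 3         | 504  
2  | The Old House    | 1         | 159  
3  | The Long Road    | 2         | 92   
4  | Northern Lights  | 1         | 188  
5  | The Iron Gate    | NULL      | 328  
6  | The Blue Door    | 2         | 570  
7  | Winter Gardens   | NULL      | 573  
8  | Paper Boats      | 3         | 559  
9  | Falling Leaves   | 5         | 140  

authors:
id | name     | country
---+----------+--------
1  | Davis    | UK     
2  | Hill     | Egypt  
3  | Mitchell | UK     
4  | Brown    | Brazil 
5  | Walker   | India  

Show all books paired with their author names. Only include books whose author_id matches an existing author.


INNER JOIN keeps only books rows whose author_id matches an id in authors. Walk through each book:
  - book 1 (The Red Mountain): author_id=3 -> matches Mitchell
  - book 2 (The Old House): author_id=1 -> matches Davis
  - book 3 (The Long Road): author_id=2 -> matches Hill
  - book 4 (Northern Lights): author_id=1 -> matches Davis
  - book 5 (The Iron Gate): author_id=NULL, no match -> dropped
  - book 6 (The Blue Door): author_id=2 -> matches Hill
  - book 7 (Winter Gardens): author_id=NULL, no match -> dropped
  - book 8 (Paper Boats): author_id=3 -> matches Mitchell
  - book 9 (Falling Leaves): author_id=5 -> matches Walker
So 2 of 9 rows are dropped.

SQL:
SELECT a.title, b.name AS author
FROM books a
INNER JOIN authors b ON a.author_id = b.id

Result:
title            | author  
-----------------+---------
The Red Mountain | Mitchell
The Old House    | Davis   
The Long Road    | Hill    
Northern Lights  | Davis   
The Blue Door    | Hill    
Paper Boats      | Mitchell
Falling Leaves   | Walker  


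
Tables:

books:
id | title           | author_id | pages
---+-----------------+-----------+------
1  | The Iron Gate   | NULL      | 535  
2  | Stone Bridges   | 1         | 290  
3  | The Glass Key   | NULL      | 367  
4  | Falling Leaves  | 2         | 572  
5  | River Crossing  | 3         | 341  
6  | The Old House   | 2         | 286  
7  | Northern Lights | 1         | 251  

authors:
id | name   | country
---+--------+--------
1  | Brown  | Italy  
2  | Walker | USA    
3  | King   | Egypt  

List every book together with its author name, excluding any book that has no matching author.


INNER JOIN keeps only books rows whose author_id matches an id in authors. Walk through each book:
  - book 1 (The Iron Gate): author_id=NULL, no match -> dropped
  - book 2 (Stone Bridges): author_id=1 -> matches Brown
  - book 3 (The Glass Key): author_id=NULL, no match -> dropped
  - book 4 (Falling Leaves): author_id=2 -> matches Walker
  - book 5 (River Crossing): author_id=3 -> matches King
  - book 6 (The Old House): author_id=2 -> matches Walker
  - book 7 (Northern Lights): author_id=1 -> matches Brown
So 2 of 7 rows are dropped.

SQL:
SELECT a.title, b.name AS author
FROM books a
INNER JOIN authors b ON a.author_id = b.id

Result:
title           | author
----------------+-------
Stone Bridges   | Brown 
Falling Leaves  | Walker
River Crossing  | King  
The Old House   | Walker
Northern Lights | Brown 


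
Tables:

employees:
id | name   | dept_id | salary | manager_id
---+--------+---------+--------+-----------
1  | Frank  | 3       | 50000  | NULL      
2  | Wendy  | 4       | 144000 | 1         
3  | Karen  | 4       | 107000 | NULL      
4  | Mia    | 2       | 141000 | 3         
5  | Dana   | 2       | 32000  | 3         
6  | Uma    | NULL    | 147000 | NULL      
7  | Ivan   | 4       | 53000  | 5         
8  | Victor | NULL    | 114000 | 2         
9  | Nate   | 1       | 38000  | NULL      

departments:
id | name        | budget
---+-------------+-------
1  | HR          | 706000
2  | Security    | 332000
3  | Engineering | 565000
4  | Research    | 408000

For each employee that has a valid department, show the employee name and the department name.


INNER JOIN keeps only employees rows whose dept_id matches an id in departments. Walk through each employee:
  - employee 1 (Frank): dept_id=3 -> matches Engineering
  - employee 2 (Wendy): dept_id=4 -> matches Research
  - employee 3 (Karen): dept_id=4 -> matches Research
  - employee 4 (Mia): dept_id=2 -> matches Security
  - employee 5 (Dana): dept_id=2 -> matches Security
  - employee 6 (Uma): dept_id=NULL, no match -> dropped
  - employee 7 (Ivan): dept_id=4 -> matches Research
  - employee 8 (Victor): dept_id=NULL, no match -> dropped
  - employee 9 (Nate): dept_id=1 -> matches HR
So 2 of 9 rows are dropped.

SQL:
SELECT a.name, b.name AS department
FROM employees a
INNER JOIN departments b ON a.dept_id = b.id

Result:
name  | department 
------+------------
Frank | Engineering
Wendy | Research   
Karen | Research   
Mia   | Security   
Dana  | Security   
Ivan  | Research   
Nate  | HR         


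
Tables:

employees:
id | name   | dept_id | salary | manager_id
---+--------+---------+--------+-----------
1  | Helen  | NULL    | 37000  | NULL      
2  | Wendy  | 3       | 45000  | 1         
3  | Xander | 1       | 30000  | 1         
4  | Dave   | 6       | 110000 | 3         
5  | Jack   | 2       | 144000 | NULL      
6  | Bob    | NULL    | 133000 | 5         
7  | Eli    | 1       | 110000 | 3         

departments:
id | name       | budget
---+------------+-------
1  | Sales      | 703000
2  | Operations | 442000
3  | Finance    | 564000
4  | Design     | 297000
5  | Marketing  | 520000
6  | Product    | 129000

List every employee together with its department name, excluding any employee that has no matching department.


INNER JOIN keeps only employees rows whose dept_id matches an id in departments. Walk through each employee:
  - employee 1 (Helen): dept_id=NULL, no match -> dropped
  - employee 2 (Wendy): dept_id=3 -> matches Finance
  - employee 3 (Xander): dept_id=1 -> matches Sales
  - employee 4 (Dave): dept_id=6 -> matches Product
  - employee 5 (Jack): dept_id=2 -> matches Operations
  - employee 6 (Bob): dept_id=NULL, no match -> dropped
  - employee 7 (Eli): dept_id=1 -> matches Sales
So 2 of 7 rows are dropped.

SQL:
SELECT a.name, b.name AS department
FROM employees a
INNER JOIN departments b ON a.dept_id = b.id

Result:
name   | department
-------+-----------
Wendy  | Finance   
Xander | Sales     
Dave   | Product   
Jack   | Operations
Eli    | Sales     


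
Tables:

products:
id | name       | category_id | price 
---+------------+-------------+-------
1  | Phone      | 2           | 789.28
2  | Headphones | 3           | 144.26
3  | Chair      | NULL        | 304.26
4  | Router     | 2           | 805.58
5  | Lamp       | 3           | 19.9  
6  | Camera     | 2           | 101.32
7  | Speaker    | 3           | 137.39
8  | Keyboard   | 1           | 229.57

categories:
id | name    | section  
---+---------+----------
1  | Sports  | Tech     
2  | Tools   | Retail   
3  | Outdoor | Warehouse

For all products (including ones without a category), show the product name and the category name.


LEFT JOIN keeps every row from products (the left table); where category_id has no match in categories, the category columns become NULL. Walk through each product:
  - product 1 (Phone): category_id=2 -> matches Tools
  - product 2 (Headphones): category_id=3 -> matches Outdoor
  - product 3 (Chair): category_id=NULL, no match -> kept with NULL
  - product 4 (Router): category_id=2 -> matches Tools
  - product 5 (Lamp): category_id=3 -> matches Outdoor
  - product 6 (Camera): category_id=2 -> matches Tools
  - product 7 (Speaker): category_id=3 -> matches Outdoor
  - product 8 (Keyboard): category_id=1 -> matches Sports
All 8 rows appear; 1 has NULL category.

SQL:
SELECT a.name, b.name AS category
FROM products a
LEFT JOIN categories b ON a.category_id = b.id

Result:
name       | category
-----------+---------
Phone      | Tools   
Headphones | Outdoor 
Chair      | NULL    
Router     | Tools   
Lamp       | Outdoor 
Camera     | Tools   
Speaker    | Outdoor 
Keyboard   | Sports  


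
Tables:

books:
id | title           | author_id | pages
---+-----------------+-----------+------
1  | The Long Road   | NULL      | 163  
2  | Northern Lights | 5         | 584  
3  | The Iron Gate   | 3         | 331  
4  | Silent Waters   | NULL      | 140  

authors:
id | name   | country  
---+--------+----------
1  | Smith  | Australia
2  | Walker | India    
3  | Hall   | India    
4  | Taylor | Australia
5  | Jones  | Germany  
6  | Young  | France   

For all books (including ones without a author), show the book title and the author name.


LEFT JOIN keeps every row from books (the left table); where author_id has no match in authors, the author columns become NULL. Walk through each book:
  - book 1 (The Long Road): author_id=NULL, no match -> kept with NULL
  - book 2 (Northern Lights): author_id=5 -> matches Jones
  - book 3 (The Iron Gate): author_id=3 -> matches Hall
  - book 4 (Silent Waters): author_id=NULL, no match -> kept with NULL
All 4 rows appear; 2 have NULL author.

SQL:
SELECT a.title, b.name AS author
FROM books a
LEFT JOIN authors b ON a.author_id = b.id

Result:
title           | author
----------------+-------
The Long Road   | NULL  
Northern Lights | Jones 
The Iron Gate   | Hall  
Silent Waters   | NULL  


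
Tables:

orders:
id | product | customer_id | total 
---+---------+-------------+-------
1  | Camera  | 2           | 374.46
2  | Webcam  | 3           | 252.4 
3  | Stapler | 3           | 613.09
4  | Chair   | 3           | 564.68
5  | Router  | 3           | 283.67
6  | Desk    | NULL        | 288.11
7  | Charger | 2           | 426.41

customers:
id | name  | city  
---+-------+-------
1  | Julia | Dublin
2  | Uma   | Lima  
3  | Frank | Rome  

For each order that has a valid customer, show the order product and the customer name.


INNER JOIN keeps only orders rows whose customer_id matches an id in customers. Walk through each order:
  - order 1 (Camera): customer_id=2 -> matches Uma
  - order 2 (Webcam): customer_id=3 -> matches Frank
  - order 3 (Stapler): customer_id=3 -> matches Frank
  - order 4 (Chair): customer_id=3 -> matches Frank
  - order 5 (Router): customer_id=3 -> matches Frank
  - order 6 (Desk): customer_id=NULL, no match -> dropped
  - order 7 (Charger): customer_id=2 -> matches Uma
So 1 of 7 rows is dropped.

SQL:
SELECT a.product, b.name AS customer
FROM orders a
INNER JOIN customers b ON a.customer_id = b.id

Result:
product | customer
--------+---------
Camera  | Uma     
Webcam  | Frank   
Stapler | Frank   
Chair   | Frank   
Router  | Frank   
Charger | Uma     


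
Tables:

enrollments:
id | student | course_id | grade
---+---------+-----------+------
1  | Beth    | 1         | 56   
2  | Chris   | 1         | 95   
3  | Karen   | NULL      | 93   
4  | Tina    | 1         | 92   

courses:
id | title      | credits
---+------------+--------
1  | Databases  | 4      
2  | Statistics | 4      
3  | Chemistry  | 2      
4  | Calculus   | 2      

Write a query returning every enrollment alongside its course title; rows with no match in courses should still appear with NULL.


LEFT JOIN keeps every row from enrollments (the left table); where course_id has no match in courses, the course columns become NULL. Walk through each enrollment:
  - enrollment 1 (Beth): course_id=1 -> matches Databases
  - enrollment 2 (Chris): course_id=1 -> matches Databases
  - enrollment 3 (Karen): course_id=NULL, no match -> kept with NULL
  - enrollment 4 (Tina): course_id=1 -> matches Databases
All 4 rows appear; 1 has NULL course.

SQL:
SELECT a.student, b.title AS course
FROM enrollments a
LEFT JOIN courses b ON a.course_id = b.id

Result:
student | course   
--------+----------
Beth    | Databases
Chris   | Databases
Karen   | NULL     
Tina    | Databases


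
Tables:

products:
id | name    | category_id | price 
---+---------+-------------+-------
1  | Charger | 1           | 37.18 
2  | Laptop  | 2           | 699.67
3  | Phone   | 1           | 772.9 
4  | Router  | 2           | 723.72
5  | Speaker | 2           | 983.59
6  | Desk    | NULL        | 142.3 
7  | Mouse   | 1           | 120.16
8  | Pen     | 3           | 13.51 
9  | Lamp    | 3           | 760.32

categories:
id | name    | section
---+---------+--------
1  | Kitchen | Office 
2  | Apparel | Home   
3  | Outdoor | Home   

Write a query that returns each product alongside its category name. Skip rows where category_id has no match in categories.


INNER JOIN keeps only products rows whose category_id matches an id in categories. Walk through each product:
  - product 1 (Charger): category_id=1 -> matches Kitchen
  - product 2 (Laptop): category_id=2 -> matches Apparel
  - product 3 (Phone): category_id=1 -> matches Kitchen
  - product 4 (Router): category_id=2 -> matches Apparel
  - product 5 (Speaker): category_id=2 -> matches Apparel
  - product 6 (Desk): category_id=NULL, no match -> dropped
  - product 7 (Mouse): category_id=1 -> matches Kitchen
  - product 8 (Pen): category_id=3 -> matches Outdoor
  - product 9 (Lamp): category_id=3 -> matches Outdoor
So 1 of 9 rows is dropped.

SQL:
SELECT a.name, b.name AS category
FROM products a
INNER JOIN categories b ON a.category_id = b.id

Result:
name    | category
--------+---------
Charger | Kitchen 
Laptop  | Apparel 
Phone   | Kitchen 
Router  | Apparel 
Speaker | Apparel 
Mouse   | Kitchen 
Pen     | Outdoor 
Lamp    | Outdoor 


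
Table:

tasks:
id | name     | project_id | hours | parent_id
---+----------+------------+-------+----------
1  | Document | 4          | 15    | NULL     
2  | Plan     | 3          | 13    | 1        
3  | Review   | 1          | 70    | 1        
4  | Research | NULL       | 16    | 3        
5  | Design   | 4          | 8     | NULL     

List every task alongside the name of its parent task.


This is a self-join: tasks is joined to a second copy of itself, matching each row's parent_id to another row's id. Use LEFT JOIN so rows with parent_id=NULL are kept.
  - task 1 (Document): parent_id=NULL -> NULL
  - task 2 (Plan): parent_id=1 -> Document
  - task 3 (Review): parent_id=1 -> Document
  - task 4 (Research): parent_id=3 -> Review
  - task 5 (Design): parent_id=NULL -> NULL

SQL:
SELECT a.name AS item, b.name AS parent
FROM tasks a
LEFT JOIN tasks b ON a.parent_id = b.id

Result:
item     | parent  
---------+---------
Document | NULL    
Plan     | Document
Review   | Document
Research | Review  
Design   | NULL    


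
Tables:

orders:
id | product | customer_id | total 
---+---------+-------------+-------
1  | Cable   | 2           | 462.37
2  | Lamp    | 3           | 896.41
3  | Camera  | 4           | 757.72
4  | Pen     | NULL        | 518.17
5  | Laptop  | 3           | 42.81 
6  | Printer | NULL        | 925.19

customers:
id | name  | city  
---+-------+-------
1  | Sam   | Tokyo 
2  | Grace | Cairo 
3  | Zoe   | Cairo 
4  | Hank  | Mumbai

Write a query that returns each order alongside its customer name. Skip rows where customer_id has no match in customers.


INNER JOIN keeps only orders rows whose customer_id matches an id in customers. Walk through each order:
  - order 1 (Cable): customer_id=2 -> matches Grace
  - order 2 (Lamp): customer_id=3 -> matches Zoe
  - order 3 (Camera): customer_id=4 -> matches Hank
  - order 4 (Pen): customer_id=NULL, no match -> dropped
  - order 5 (Laptop): customer_id=3 -> matches Zoe
  - order 6 (Printer): customer_id=NULL, no match -> dropped
So 2 of 6 rows are dropped.

SQL:
SELECT a.product, b.name AS customer
FROM orders a
INNER JOIN customers b ON a.customer_id = b.id

Result:
product | customer
--------+---------
Cable   | Grace   
Lamp    | Zoe     
Camera  | Hank    
Laptop  | Zoe     


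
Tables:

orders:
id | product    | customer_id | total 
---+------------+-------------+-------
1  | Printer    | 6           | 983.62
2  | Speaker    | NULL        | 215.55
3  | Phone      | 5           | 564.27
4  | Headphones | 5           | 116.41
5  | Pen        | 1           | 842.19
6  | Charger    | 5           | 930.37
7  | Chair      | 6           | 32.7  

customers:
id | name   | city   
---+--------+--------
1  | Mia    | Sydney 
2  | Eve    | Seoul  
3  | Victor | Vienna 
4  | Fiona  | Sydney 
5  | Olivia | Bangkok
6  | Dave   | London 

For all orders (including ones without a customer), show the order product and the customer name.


LEFT JOIN keeps every row from orders (the left table); where customer_id has no match in customers, the customer columns become NULL. Walk through each order:
  - order 1 (Printer): customer_id=6 -> matches Dave
  - order 2 (Speaker): customer_id=NULL, no match -> kept with NULL
  - order 3 (Phone): customer_id=5 -> matches Olivia
  - order 4 (Headphones): customer_id=5 -> matches Olivia
  - order 5 (Pen): customer_id=1 -> matches Mia
  - order 6 (Charger): customer_id=5 -> matches Olivia
  - order 7 (Chair): customer_id=6 -> matches Dave
All 7 rows appear; 1 has NULL customer.

SQL:
SELECT a.product, b.name AS customer
FROM orders a
LEFT JOIN customers b ON a.customer_id = b.id

Result:
product    | customer
-----------+---------
Printer    | Dave    
Speaker    | NULL    
Phone      | Olivia  
Headphones | Olivia  
Pen        | Mia     
Charger    | Olivia  
Chair      | Dave    


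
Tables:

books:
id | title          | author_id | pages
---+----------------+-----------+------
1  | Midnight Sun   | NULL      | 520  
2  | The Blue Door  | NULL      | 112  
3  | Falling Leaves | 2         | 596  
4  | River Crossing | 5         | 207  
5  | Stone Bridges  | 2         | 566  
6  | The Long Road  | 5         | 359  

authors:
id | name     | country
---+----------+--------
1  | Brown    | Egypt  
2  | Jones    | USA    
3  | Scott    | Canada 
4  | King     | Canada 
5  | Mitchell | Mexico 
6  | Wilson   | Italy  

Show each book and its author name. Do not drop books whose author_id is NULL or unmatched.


LEFT JOIN keeps every row from books (the left table); where author_id has no match in authors, the author columns become NULL. Walk through each book:
  - book 1 (Midnight Sun): author_id=NULL, no match -> kept with NULL
  - book 2 (The Blue Door): author_id=NULL, no match -> kept with NULL
  - book 3 (Falling Leaves): author_id=2 -> matches Jones
  - book 4 (River Crossing): author_id=5 -> matches Mitchell
  - book 5 (Stone Bridges): author_id=2 -> matches Jones
  - book 6 (The Long Road): author_id=5 -> matches Mitchell
All 6 rows appear; 2 have NULL author.

SQL:
SELECT a.title, b.name AS author
FROM books a
LEFT JOIN authors b ON a.author_id = b.id

Result:
title          | author  
---------------+---------
Midnight Sun   | NULL    
The Blue Door  | NULL    
Falling Leaves | Jones   
River Crossing | Mitchell
Stone Bridges  | Jones   
The Long Road  | Mitchell


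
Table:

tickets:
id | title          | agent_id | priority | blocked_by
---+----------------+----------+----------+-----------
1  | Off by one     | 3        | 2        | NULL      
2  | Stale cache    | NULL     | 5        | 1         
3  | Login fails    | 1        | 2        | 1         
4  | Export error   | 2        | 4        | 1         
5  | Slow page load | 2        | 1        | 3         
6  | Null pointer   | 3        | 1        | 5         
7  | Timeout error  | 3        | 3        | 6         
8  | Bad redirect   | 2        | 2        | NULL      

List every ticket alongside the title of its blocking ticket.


This is a self-join: tickets is joined to a second copy of itself, matching each row's blocked_by to another row's id. Use LEFT JOIN so rows with blocked_by=NULL are kept.
  - ticket 1 (Off by one): blocked_by=NULL -> NULL
  - ticket 2 (Stale cache): blocked_by=1 -> Off by one
  - ticket 3 (Login fails): blocked_by=1 -> Off by one
  - ticket 4 (Export error): blocked_by=1 -> Off by one
  - ticket 5 (Slow page load): blocked_by=3 -> Login fails
  - ticket 6 (Null pointer): blocked_by=5 -> Slow page load
  - ticket 7 (Timeout error): blocked_by=6 -> Null pointer
  - ticket 8 (Bad redirect): blocked_by=NULL -> NULL

SQL:
SELECT a.title AS item, b.title AS blocked_by
FROM tickets a
LEFT JOIN tickets b ON a.blocked_by = b.id

Result:
item           | blocked_by    
---------------+---------------
Off by one     | NULL          
Stale cache    | Off by one    
Login fails    | Off by one    
Export error   | Off by one    
Slow page load | Login fails   
Null pointer   | Slow page load
Timeout error  | Null pointer  
Bad redirect   | NULL          


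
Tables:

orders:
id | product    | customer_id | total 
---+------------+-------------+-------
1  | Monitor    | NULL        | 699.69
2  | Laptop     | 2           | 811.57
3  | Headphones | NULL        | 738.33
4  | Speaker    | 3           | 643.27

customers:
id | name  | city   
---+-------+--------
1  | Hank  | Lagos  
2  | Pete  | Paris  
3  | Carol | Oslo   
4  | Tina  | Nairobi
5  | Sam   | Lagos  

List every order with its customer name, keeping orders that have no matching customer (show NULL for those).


LEFT JOIN keeps every row from orders (the left table); where customer_id has no match in customers, the customer columns become NULL. Walk through each order:
  - order 1 (Monitor): customer_id=NULL, no match -> kept with NULL
  - order 2 (Laptop): customer_id=2 -> matches Pete
  - order 3 (Headphones): customer_id=NULL, no match -> kept with NULL
  - order 4 (Speaker): customer_id=3 -> matches Carol
All 4 rows appear; 2 have NULL customer.

SQL:
SELECT a.product, b.name AS customer
FROM orders a
LEFT JOIN customers b ON a.customer_id = b.id

Result:
product    | customer
-----------+---------
Monitor    | NULL    
Laptop     | Pete    
Headphones | NULL    
Speaker    | Carol   


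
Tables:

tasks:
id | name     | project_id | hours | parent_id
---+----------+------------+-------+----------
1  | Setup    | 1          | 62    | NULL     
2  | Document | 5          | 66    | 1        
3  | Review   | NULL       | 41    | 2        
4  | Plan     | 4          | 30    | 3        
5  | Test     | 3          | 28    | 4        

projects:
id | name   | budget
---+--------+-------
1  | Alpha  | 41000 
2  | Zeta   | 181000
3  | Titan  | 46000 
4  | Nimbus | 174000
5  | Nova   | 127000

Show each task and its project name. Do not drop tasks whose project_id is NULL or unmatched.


LEFT JOIN keeps every row from tasks (the left table); where project_id has no match in projects, the project columns become NULL. Walk through each task:
  - task 1 (Setup): project_id=1 -> matches Alpha
  - task 2 (Document): project_id=5 -> matches Nova
  - task 3 (Review): project_id=NULL, no match -> kept with NULL
  - task 4 (Plan): project_id=4 -> matches Nimbus
  - task 5 (Test): project_id=3 -> matches Titan
All 5 rows appear; 1 has NULL project.

SQL:
SELECT a.name, b.name AS project
FROM tasks a
LEFT JOIN projects b ON a.project_id = b.id

Result:
name     | project
---------+--------
Setup    | Alpha  
Document | Nova   
Review   | NULL   
Plan     | Nimbus 
Test     | Titan  


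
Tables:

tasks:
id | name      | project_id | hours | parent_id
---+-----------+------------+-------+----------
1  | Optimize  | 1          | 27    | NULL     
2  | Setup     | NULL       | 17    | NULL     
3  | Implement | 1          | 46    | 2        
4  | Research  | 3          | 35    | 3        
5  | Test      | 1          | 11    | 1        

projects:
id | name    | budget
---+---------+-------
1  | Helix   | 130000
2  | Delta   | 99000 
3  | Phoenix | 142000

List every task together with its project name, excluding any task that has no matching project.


INNER JOIN keeps only tasks rows whose project_id matches an id in projects. Walk through each task:
  - task 1 (Optimize): project_id=1 -> matches Helix
  - task 2 (Setup): project_id=NULL, no match -> dropped
  - task 3 (Implement): project_id=1 -> matches Helix
  - task 4 (Research): project_id=3 -> matches Phoenix
  - task 5 (Test): project_id=1 -> matches Helix
So 1 of 5 rows is dropped.

SQL:
SELECT a.name, b.name AS project
FROM tasks a
INNER JOIN projects b ON a.project_id = b.id

Result:
name      | project
----------+--------
Optimize  | Helix  
Implement | Helix  
Research  | Phoenix
Test      | Helix  


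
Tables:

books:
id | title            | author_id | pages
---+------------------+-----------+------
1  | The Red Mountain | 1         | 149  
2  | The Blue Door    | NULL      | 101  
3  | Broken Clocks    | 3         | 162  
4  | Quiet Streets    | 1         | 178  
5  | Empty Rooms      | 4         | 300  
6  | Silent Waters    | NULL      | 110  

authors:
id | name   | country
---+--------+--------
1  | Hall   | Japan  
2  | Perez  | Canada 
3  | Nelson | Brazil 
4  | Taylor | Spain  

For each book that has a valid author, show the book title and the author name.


INNER JOIN keeps only books rows whose author_id matches an id in authors. Walk through each book:
  - book 1 (The Red Mountain): author_id=1 -> matches Hall
  - book 2 (The Blue Door): author_id=NULL, no match -> dropped
  - book 3 (Broken Clocks): author_id=3 -> matches Nelson
  - book 4 (Quiet Streets): author_id=1 -> matches Hall
  - book 5 (Empty Rooms): author_id=4 -> matches Taylor
  - book 6 (Silent Waters): author_id=NULL, no match -> dropped
So 2 of 6 rows are dropped.

SQL:
SELECT a.title, b.name AS author
FROM books a
INNER JOIN authors b ON a.author_id = b.id

Result:
title            | author
-----------------+-------
The Red Mountain | Hall  
Broken Clocks    | Nelson
Quiet Streets    | Hall  
Empty Rooms      | Taylor


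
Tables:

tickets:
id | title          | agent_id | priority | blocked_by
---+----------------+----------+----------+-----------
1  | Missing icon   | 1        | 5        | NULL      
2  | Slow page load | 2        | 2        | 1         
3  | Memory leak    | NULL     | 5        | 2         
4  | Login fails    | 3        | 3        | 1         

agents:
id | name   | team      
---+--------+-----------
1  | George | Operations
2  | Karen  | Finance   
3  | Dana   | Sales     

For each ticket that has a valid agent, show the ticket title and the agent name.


INNER JOIN keeps only tickets rows whose agent_id matches an id in agents. Walk through each ticket:
  - ticket 1 (Missing icon): agent_id=1 -> matches George
  - ticket 2 (Slow page load): agent_id=2 -> matches Karen
  - ticket 3 (Memory leak): agent_id=NULL, no match -> dropped
  - ticket 4 (Login fails): agent_id=3 -> matches Dana
So 1 of 4 rows is dropped.

SQL:
SELECT a.title, b.name AS agent
FROM tickets a
INNER JOIN agents b ON a.agent_id = b.id

Result:
title          | agent 
---------------+-------
Missing icon   | George
Slow page load | Karen 
Login fails    | Dana  


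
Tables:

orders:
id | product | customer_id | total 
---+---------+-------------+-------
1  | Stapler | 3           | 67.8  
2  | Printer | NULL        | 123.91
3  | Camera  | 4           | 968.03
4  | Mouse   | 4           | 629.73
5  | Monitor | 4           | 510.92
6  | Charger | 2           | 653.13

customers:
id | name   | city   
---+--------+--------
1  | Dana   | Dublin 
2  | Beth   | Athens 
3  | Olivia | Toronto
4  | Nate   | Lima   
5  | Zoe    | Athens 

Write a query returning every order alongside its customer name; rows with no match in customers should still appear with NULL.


LEFT JOIN keeps every row from orders (the left table); where customer_id has no match in customers, the customer columns become NULL. Walk through each order:
  - order 1 (Stapler): customer_id=3 -> matches Olivia
  - order 2 (Printer): customer_id=NULL, no match -> kept with NULL
  - order 3 (Camera): customer_id=4 -> matches Nate
  - order 4 (Mouse): customer_id=4 -> matches Nate
  - order 5 (Monitor): customer_id=4 -> matches Nate
  - order 6 (Charger): customer_id=2 -> matches Beth
All 6 rows appear; 1 has NULL customer.

SQL:
SELECT a.product, b.name AS customer
FROM orders a
LEFT JOIN customers b ON a.customer_id = b.id

Result:
product | customer
--------+---------
Stapler | Olivia  
Printer | NULL    
Camera  | Nate    
Mouse   | Nate    
Monitor | Nate    
Charger | Beth    


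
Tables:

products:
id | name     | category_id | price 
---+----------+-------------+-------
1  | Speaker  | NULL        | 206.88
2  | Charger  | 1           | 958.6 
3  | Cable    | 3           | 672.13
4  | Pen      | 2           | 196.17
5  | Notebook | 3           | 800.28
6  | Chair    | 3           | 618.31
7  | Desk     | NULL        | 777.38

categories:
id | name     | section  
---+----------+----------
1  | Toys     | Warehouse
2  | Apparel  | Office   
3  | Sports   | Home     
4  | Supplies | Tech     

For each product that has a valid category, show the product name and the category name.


INNER JOIN keeps only products rows whose category_id matches an id in categories. Walk through each product:
  - product 1 (Speaker): category_id=NULL, no match -> dropped
  - product 2 (Charger): category_id=1 -> matches Toys
  - product 3 (Cable): category_id=3 -> matches Sports
  - product 4 (Pen): category_id=2 -> matches Apparel
  - product 5 (Notebook): category_id=3 -> matches Sports
  - product 6 (Chair): category_id=3 -> matches Sports
  - product 7 (Desk): category_id=NULL, no match -> dropped
So 2 of 7 rows are dropped.

SQL:
SELECT a.name, b.name AS category
FROM products a
INNER JOIN categories b ON a.category_id = b.id

Result:
name     | category
---------+---------
Charger  | Toys    
Cable    | Sports  
Pen      | Apparel 
Notebook | Sports  
Chair    | Sports  


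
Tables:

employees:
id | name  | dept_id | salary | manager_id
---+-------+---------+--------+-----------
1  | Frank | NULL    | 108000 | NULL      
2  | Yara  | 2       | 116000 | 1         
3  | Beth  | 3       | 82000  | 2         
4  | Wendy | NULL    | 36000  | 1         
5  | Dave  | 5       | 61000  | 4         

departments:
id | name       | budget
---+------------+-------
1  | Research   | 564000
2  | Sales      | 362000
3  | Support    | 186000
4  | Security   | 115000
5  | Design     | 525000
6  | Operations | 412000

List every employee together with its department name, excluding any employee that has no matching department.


INNER JOIN keeps only employees rows whose dept_id matches an id in departments. Walk through each employee:
  - employee 1 (Frank): dept_id=NULL, no match -> dropped
  - employee 2 (Yara): dept_id=2 -> matches Sales
  - employee 3 (Beth): dept_id=3 -> matches Support
  - employee 4 (Wendy): dept_id=NULL, no match -> dropped
  - employee 5 (Dave): dept_id=5 -> matches Design
So 2 of 5 rows are dropped.

SQL:
SELECT a.name, b.name AS department
FROM employees a
INNER JOIN departments b ON a.dept_id = b.id

Result:
name | department
-----+-----------
Yara | Sales     
Beth | Support   
Dave | Design    


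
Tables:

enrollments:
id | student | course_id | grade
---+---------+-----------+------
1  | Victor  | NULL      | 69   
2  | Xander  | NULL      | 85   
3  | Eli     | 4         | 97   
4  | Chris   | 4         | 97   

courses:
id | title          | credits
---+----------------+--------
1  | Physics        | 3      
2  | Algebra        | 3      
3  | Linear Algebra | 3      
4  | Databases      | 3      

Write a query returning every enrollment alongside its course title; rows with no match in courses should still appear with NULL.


LEFT JOIN keeps every row from enrollments (the left table); where course_id has no match in courses, the course columns become NULL. Walk through each enrollment:
  - enrollment 1 (Victor): course_id=NULL, no match -> kept with NULL
  - enrollment 2 (Xander): course_id=NULL, no match -> kept with NULL
  - enrollment 3 (Eli): course_id=4 -> matches Databases
  - enrollment 4 (Chris): course_id=4 -> matches Databases
All 4 rows appear; 2 have NULL course.

SQL:
SELECT a.student, b.title AS course
FROM enrollments a
LEFT JOIN courses b ON a.course_id = b.id

Result:
student | course   
--------+----------
Victor  | NULL     
Xander  | NULL     
Eli     | Databases
Chris   | Databases


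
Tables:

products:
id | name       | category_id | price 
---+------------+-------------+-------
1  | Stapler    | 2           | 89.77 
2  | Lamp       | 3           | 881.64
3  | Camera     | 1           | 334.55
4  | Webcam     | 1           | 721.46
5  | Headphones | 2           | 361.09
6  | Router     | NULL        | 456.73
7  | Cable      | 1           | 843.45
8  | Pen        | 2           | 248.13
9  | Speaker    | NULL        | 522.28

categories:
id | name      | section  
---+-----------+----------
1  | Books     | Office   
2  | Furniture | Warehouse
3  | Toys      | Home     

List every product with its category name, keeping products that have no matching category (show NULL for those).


LEFT JOIN keeps every row from products (the left table); where category_id has no match in categories, the category columns become NULL. Walk through each product:
  - product 1 (Stapler): category_id=2 -> matches Furniture
  - product 2 (Lamp): category_id=3 -> matches Toys
  - product 3 (Camera): category_id=1 -> matches Books
  - product 4 (Webcam): category_id=1 -> matches Books
  - product 5 (Headphones): category_id=2 -> matches Furniture
  - product 6 (Router): category_id=NULL, no match -> kept with NULL
  - product 7 (Cable): category_id=1 -> matches Books
  - product 8 (Pen): category_id=2 -> matches Furniture
  - product 9 (Speaker): category_id=NULL, no match -> kept with NULL
All 9 rows appear; 2 have NULL category.

SQL:
SELECT a.name, b.name AS category
FROM products a
LEFT JOIN categories b ON a.category_id = b.id

Result:
name       | category 
-----------+----------
Stapler    | Furniture
Lamp       | Toys     
Camera     | Books    
Webcam     | Books    
Headphones | Furniture
Router     | NULL     
Cable      | Books    
Pen        | Furniture
Speaker    | NULL     


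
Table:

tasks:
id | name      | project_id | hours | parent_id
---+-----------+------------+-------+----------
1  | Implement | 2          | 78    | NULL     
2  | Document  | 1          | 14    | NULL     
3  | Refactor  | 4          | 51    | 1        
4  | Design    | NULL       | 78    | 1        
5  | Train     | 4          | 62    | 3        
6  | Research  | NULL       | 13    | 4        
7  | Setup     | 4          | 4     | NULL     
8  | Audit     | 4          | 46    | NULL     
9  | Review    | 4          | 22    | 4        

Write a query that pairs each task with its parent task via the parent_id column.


This is a self-join: tasks is joined to a second copy of itself, matching each row's parent_id to another row's id. Use LEFT JOIN so rows with parent_id=NULL are kept.
  - task 1 (Implement): parent_id=NULL -> NULL
  - task 2 (Document): parent_id=NULL -> NULL
  - task 3 (Refactor): parent_id=1 -> Implement
  - task 4 (Design): parent_id=1 -> Implement
  - task 5 (Train): parent_id=3 -> Refactor
  - task 6 (Research): parent_id=4 -> Design
  - task 7 (Setup): parent_id=NULL -> NULL
  - task 8 (Audit): parent_id=NULL -> NULL
  - task 9 (Review): parent_id=4 -> Design

SQL:
SELECT a.name AS item, b.name AS parent
FROM tasks a
LEFT JOIN tasks b ON a.parent_id = b.id

Result:
item      | parent   
----------+----------
Implement | NULL     
Document  | NULL     
Refactor  | Implement
Design    | Implement
Train     | Refactor 
Research  | Design   
Setup     | NULL     
Audit     | NULL     
Review    | Design   


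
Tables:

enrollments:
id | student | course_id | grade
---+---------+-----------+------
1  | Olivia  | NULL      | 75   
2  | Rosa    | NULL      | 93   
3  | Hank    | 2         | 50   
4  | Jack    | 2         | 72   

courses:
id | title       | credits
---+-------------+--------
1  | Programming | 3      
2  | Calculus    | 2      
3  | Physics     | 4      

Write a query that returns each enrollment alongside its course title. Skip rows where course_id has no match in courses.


INNER JOIN keeps only enrollments rows whose course_id matches an id in courses. Walk through each enrollment:
  - enrollment 1 (Olivia): course_id=NULL, no match -> dropped
  - enrollment 2 (Rosa): course_id=NULL, no match -> dropped
  - enrollment 3 (Hank): course_id=2 -> matches Calculus
  - enrollment 4 (Jack): course_id=2 -> matches Calculus
So 2 of 4 rows are dropped.

SQL:
SELECT a.student, b.title AS course
FROM enrollments a
INNER JOIN courses b ON a.course_id = b.id

Result:
student | course  
--------+---------
Hank    | Calculus
Jack    | Calculus


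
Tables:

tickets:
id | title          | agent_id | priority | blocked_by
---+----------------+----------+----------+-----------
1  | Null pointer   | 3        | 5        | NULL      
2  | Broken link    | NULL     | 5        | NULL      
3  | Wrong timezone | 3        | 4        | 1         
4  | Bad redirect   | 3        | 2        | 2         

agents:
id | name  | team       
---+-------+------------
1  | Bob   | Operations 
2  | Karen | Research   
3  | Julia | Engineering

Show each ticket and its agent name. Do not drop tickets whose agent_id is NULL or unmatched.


LEFT JOIN keeps every row from tickets (the left table); where agent_id has no match in agents, the agent columns become NULL. Walk through each ticket:
  - ticket 1 (Null pointer): agent_id=3 -> matches Julia
  - ticket 2 (Broken link): agent_id=NULL, no match -> kept with NULL
  - ticket 3 (Wrong timezone): agent_id=3 -> matches Julia
  - ticket 4 (Bad redirect): agent_id=3 -> matches Julia
All 4 rows appear; 1 has NULL agent.

SQL:
SELECT a.title, b.name AS agent
FROM tickets a
LEFT JOIN agents b ON a.agent_id = b.id

Result:
title          | agent
---------------+------
Null pointer   | Julia
Broken link    | NULL 
Wrong timezone | Julia
Bad redirect   | Julia


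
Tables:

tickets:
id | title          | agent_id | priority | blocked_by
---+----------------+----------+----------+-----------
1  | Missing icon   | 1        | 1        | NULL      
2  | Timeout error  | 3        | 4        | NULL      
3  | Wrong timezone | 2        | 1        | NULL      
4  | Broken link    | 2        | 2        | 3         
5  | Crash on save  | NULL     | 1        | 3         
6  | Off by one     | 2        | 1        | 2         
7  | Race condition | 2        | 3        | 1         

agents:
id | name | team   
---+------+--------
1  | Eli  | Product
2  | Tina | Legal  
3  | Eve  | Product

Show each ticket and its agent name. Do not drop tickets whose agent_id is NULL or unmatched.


LEFT JOIN keeps every row from tickets (the left table); where agent_id has no match in agents, the agent columns become NULL. Walk through each ticket:
  - ticket 1 (Missing icon): agent_id=1 -> matches Eli
  - ticket 2 (Timeout error): agent_id=3 -> matches Eve
  - ticket 3 (Wrong timezone): agent_id=2 -> matches Tina
  - ticket 4 (Broken link): agent_id=2 -> matches Tina
  - ticket 5 (Crash on save): agent_id=NULL, no match -> kept with NULL
  - ticket 6 (Off by one): agent_id=2 -> matches Tina
  - ticket 7 (Race condition): agent_id=2 -> matches Tina
All 7 rows appear; 1 has NULL agent.

SQL:
SELECT a.title, b.name AS agent
FROM tickets a
LEFT JOIN agents b ON a.agent_id = b.id

Result:
title          | agent
---------------+------
Missing icon   | Eli  
Timeout error  | Eve  
Wrong timezone | Tina 
Broken link    | Tina 
Crash on save  | NULL 
Off by one     | Tina 
Race condition | Tina 
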